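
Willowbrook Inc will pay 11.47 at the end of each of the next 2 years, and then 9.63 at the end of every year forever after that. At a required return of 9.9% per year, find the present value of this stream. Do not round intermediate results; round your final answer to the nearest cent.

PV of 2-year annuity: 11.47 × [1 − (1+0.099)^−2] / 0.099 = 19.93336
Perpetuity value at year 2: 9.63 / 0.099 = 97.27273
PV of perpetuity: 97.27273 / (1+0.099)^2 = 80.53705
Total PV = 19.93336 + 80.53705 = 100.47041

100.47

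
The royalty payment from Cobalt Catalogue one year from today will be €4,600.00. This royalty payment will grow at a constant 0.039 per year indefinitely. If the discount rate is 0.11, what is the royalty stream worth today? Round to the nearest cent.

€64788.73

Growing perpetuity: P = D₁ / (r − g) = €4,600.0000 / (0.11 − 0.039) = €64,788.73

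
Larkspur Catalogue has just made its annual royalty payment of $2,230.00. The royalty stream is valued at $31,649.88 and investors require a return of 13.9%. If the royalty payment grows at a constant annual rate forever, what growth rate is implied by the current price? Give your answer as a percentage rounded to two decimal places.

P = D₀(1+g)/(r−g) ⇒ P(r−g) = D₀(1+g) ⇒ g(P+D₀) = P·r − D₀
g = (P·r − D₀)/(P + D₀) = ($31,649.88×0.139 − $2,230.00) / ($31,649.88 + $2,230.00) = 0.064030

6.40%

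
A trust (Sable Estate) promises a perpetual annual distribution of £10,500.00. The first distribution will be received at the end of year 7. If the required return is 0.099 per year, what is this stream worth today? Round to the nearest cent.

£60196.04

Value at end of year 6: C / r = £10,500.00 / 0.099 = £106,060.6061
Discount to today: PV = £106,060.6061 / (1 + 0.099)^6 = £106,060.6061 / 1.761920 = £60,196.04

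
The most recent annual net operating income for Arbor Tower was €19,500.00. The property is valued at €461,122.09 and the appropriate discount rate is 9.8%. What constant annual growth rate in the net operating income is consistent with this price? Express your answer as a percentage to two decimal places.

P = D₀(1+g)/(r−g) ⇒ P(r−g) = D₀(1+g) ⇒ g(P+D₀) = P·r − D₀
g = (P·r − D₀)/(P + D₀) = (€461,122.09×0.098 − €19,500.00) / (€461,122.09 + €19,500.00) = 0.053451

5.35%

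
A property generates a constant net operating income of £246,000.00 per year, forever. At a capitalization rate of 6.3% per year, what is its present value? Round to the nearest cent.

£3904761.90

Level perpetuity: PV = C / r = £246,000.00 / 0.063 = £3,904,761.90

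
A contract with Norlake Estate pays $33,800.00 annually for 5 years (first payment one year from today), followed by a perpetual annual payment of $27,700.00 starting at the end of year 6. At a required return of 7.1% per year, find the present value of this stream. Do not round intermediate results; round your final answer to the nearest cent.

$415085.22

PV of 5-year annuity: $33,800.00 × [1 − (1+0.071)^−5] / 0.071 = 138216.39327
Perpetuity value at year 5: $27,700.00 / 0.071 = 390140.84507
PV of perpetuity: 390140.84507 / (1+0.071)^5 = 276868.83046
Total PV = 138216.39327 + 276868.83046 = 415085.22374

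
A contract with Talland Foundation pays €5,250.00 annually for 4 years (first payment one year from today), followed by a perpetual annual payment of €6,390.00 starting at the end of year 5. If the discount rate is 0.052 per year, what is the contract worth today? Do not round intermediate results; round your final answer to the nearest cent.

PV of 4-year annuity: €5,250.00 × [1 − (1+0.052)^−4] / 0.052 = 18530.07685
Perpetuity value at year 4: €6,390.00 / 0.052 = 122884.61538
PV of perpetuity: 122884.61538 / (1+0.052)^4 = 100330.86471
Total PV = 18530.07685 + 100330.86471 = 118860.94155

€118860.94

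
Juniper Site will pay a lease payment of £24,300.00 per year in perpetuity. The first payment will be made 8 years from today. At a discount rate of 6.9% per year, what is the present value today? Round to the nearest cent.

£220756.37

Value at end of year 7: C / r = £24,300.00 / 0.069 = £352,173.9130
Discount to today: PV = £352,173.9130 / (1 + 0.069)^7 = £352,173.9130 / 1.595306 = £220,756.37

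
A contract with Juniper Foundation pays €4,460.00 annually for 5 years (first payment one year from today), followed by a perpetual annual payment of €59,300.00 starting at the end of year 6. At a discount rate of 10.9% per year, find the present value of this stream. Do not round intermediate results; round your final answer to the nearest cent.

PV of 5-year annuity: €4,460.00 × [1 − (1+0.109)^−5] / 0.109 = 16525.25042
Perpetuity value at year 5: €59,300.00 / 0.109 = 544036.69725
PV of perpetuity: 544036.69725 / (1+0.109)^5 = 324317.56054
Total PV = 16525.25042 + 324317.56054 = 340842.81096

€340842.81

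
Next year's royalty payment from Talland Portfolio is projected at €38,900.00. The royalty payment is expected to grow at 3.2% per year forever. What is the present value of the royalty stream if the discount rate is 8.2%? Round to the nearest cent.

Growing perpetuity: P = D₁ / (r − g) = €38,900.0000 / (0.082 − 0.032) = €778,000.00

€778000.00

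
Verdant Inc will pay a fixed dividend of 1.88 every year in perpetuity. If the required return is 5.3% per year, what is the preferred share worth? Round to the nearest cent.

35.47

Level perpetuity: PV = C / r = 1.88 / 0.053 = 35.47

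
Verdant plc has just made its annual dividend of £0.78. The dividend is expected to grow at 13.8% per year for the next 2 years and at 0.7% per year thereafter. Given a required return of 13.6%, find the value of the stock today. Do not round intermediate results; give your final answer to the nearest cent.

D_1 = 0.88764
D_2 = 1.01013
Terminal value at year 2: TV = D_2×(1+g_2)/(r−g_2) = 1.01721/0.129 = 7.88531
P_0 = D_1/(1+r)^1 + D_2/(1+r)^2 + TV/(1+r)^2
    = 0.78137 + 0.78275 + 6.11030 = 7.67442

£7.67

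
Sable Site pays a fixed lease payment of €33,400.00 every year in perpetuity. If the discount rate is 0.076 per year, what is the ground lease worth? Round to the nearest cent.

Level perpetuity: PV = C / r = €33,400.00 / 0.076 = €439,473.68

€439473.68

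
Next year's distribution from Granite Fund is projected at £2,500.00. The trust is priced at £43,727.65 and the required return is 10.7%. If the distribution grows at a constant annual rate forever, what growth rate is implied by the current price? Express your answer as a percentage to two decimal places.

P = D₁/(r−g) ⇒ g = r − D₁/P = 0.107 − £2,500.00/£43,727.65 = 0.049828

4.98%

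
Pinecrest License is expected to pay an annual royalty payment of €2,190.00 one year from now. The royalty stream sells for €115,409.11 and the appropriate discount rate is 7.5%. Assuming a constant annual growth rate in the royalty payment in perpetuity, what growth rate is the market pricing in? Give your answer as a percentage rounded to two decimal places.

5.60%

P = D₁/(r−g) ⇒ g = r − D₁/P = 0.075 − €2,190.00/€115,409.11 = 0.056024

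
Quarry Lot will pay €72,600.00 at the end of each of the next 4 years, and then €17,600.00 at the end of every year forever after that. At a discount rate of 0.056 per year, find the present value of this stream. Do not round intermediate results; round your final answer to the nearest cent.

€506625.19

PV of 4-year annuity: €72,600.00 × [1 − (1+0.056)^−4] / 0.056 = 253888.10573
Perpetuity value at year 4: €17,600.00 / 0.056 = 314285.71429
PV of perpetuity: 314285.71429 / (1+0.056)^4 = 252737.08259
Total PV = 253888.10573 + 252737.08259 = 506625.18832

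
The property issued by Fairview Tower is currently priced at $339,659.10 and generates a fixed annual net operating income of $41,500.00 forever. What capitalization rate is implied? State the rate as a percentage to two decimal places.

P = C/r ⇒ r = C/P = $41,500.00/$339,659.10 = 0.122181

12.22%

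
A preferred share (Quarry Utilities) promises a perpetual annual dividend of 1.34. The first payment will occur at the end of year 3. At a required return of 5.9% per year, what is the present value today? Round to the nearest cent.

20.25

Value at end of year 2: C / r = 1.34 / 0.059 = 22.7119
Discount to today: PV = 22.7119 / (1 + 0.059)^2 = 22.7119 / 1.121481 = 20.25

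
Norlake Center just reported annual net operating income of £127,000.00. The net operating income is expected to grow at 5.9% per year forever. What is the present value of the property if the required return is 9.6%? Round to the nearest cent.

£3634945.95

D₁ = D₀ × (1 + g) = £127,000.00 × 1.059 = £134,493.0000
Growing perpetuity: P = D₁ / (r − g) = £134,493.0000 / (0.096 − 0.059) = £3,634,945.95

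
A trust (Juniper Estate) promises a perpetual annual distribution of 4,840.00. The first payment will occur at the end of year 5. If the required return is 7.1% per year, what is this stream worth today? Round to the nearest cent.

51811.85

Value at end of year 4: C / r = 4,840.00 / 0.071 = 68,169.0141
Discount to today: PV = 68,169.0141 / (1 + 0.071)^4 = 68,169.0141 / 1.315703 = 51,811.85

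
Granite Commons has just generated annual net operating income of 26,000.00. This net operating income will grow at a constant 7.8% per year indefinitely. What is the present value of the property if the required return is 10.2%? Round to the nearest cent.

1167833.33

D₁ = D₀ × (1 + g) = 26,000.00 × 1.078 = 28,028.0000
Growing perpetuity: P = D₁ / (r − g) = 28,028.0000 / (0.102 − 0.078) = 1,167,833.33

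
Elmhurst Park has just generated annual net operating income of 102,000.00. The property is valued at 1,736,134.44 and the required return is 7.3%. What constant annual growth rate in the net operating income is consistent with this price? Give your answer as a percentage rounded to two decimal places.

1.35%

P = D₀(1+g)/(r−g) ⇒ P(r−g) = D₀(1+g) ⇒ g(P+D₀) = P·r − D₀
g = (P·r − D₀)/(P + D₀) = (1,736,134.44×0.073 − 102,000.00) / (1,736,134.44 + 102,000.00) = 0.013458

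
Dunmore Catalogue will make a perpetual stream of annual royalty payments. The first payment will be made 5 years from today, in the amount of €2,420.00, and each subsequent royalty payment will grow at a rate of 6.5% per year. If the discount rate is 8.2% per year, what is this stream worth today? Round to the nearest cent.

€103862.17

Value at end of year 4: C₁ / (r − g) = €2,420.00 / (0.082 − 0.065) = €142,352.9412
Discount to today: PV = €142,352.9412 / (1 + 0.082)^4 = €142,352.9412 / 1.370595 = €103,862.17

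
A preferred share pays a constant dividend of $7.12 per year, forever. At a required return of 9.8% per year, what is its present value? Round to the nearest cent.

Level perpetuity: PV = C / r = $7.12 / 0.098 = $72.65

$72.65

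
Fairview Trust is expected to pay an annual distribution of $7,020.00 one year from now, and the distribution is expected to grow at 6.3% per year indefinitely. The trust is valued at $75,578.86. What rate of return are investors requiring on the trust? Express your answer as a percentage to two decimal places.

P = D₁/(r − g) ⇒ r = D₁/P + g = $7,020.0000/$75,578.86 + 0.063 = 0.092883 + 0.063 = 0.155883

15.59%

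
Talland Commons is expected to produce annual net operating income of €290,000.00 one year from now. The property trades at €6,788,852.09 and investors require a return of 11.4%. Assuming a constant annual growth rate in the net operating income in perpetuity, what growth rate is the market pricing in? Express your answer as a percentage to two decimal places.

P = D₁/(r−g) ⇒ g = r − D₁/P = 0.114 − €290,000.00/€6,788,852.09 = 0.071283

7.13%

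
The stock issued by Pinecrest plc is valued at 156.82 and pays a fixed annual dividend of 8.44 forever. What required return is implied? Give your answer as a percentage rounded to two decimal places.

5.38%

P = C/r ⇒ r = C/P = 8.44/156.82 = 0.053820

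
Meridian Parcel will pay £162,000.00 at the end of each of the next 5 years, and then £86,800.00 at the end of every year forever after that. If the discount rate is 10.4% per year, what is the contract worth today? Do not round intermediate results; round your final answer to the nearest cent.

£1116793.29

PV of 5-year annuity: £162,000.00 × [1 − (1+0.104)^−5] / 0.104 = 607883.24686
Perpetuity value at year 5: £86,800.00 / 0.104 = 834615.38462
PV of perpetuity: 834615.38462 / (1+0.104)^5 = 508910.04000
Total PV = 607883.24686 + 508910.04000 = 1116793.28686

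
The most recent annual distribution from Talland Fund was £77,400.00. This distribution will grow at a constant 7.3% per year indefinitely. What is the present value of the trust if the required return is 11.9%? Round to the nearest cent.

D₁ = D₀ × (1 + g) = £77,400.00 × 1.073 = £83,050.2000
Growing perpetuity: P = D₁ / (r − g) = £83,050.2000 / (0.119 − 0.073) = £1,805,439.13

£1805439.13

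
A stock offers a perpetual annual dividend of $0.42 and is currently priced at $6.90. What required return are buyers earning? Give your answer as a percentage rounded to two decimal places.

6.09%

P = C/r ⇒ r = C/P = $0.42/$6.90 = 0.060870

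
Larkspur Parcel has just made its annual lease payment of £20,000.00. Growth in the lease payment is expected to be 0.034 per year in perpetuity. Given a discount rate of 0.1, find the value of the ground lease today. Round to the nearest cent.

£313333.33

D₁ = D₀ × (1 + g) = £20,000.00 × 1.034 = £20,680.0000
Growing perpetuity: P = D₁ / (r − g) = £20,680.0000 / (0.1 − 0.034) = £313,333.33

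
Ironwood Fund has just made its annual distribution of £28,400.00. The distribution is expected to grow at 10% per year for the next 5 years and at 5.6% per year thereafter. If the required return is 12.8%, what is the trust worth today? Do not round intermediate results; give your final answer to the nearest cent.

£499108.61

D_1 = 31240.00000
D_2 = 34364.00000
D_3 = 37800.40000
D_4 = 41580.44000
D_5 = 45738.48400
Terminal value at year 5: TV = D_5×(1+g_2)/(r−g_2) = 48299.83910/0.072 = 670831.09867
P_0 = D_1/(1+r)^1 + D_2/(1+r)^2 + D_3/(1+r)^3 + D_4/(1+r)^4 + D_5/(1+r)^5 + TV/(1+r)^5
    = 27695.03546 + 27007.57004 + 26337.16937 + 25683.40984 + 25045.87839 + 367339.54977 = 499108.61288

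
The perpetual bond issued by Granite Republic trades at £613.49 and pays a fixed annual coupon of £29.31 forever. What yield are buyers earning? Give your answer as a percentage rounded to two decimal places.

P = C/r ⇒ r = C/P = £29.31/£613.49 = 0.047776

4.78%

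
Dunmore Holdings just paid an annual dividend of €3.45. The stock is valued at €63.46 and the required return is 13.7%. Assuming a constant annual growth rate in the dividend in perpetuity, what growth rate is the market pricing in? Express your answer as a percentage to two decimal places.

P = D₀(1+g)/(r−g) ⇒ P(r−g) = D₀(1+g) ⇒ g(P+D₀) = P·r − D₀
g = (P·r − D₀)/(P + D₀) = (€63.46×0.137 − €3.45) / (€63.46 + €3.45) = 0.078374

7.84%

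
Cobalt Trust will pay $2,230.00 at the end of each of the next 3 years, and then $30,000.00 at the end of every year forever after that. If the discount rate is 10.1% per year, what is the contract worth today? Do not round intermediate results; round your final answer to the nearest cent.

$228091.22

PV of 3-year annuity: $2,230.00 × [1 − (1+0.101)^−3] / 0.101 = 5535.93127
Perpetuity value at year 3: $30,000.00 / 0.101 = 297029.70297
PV of perpetuity: 297029.70297 / (1+0.101)^3 = 222555.29122
Total PV = 5535.93127 + 222555.29122 = 228091.22249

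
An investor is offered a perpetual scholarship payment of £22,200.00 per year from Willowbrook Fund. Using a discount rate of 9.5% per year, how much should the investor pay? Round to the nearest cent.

£233684.21

Level perpetuity: PV = C / r = £22,200.00 / 0.095 = £233,684.21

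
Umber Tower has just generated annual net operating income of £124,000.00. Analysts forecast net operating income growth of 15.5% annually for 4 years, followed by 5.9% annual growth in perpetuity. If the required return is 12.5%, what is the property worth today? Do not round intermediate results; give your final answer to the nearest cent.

D_1 = 143220.00000
D_2 = 165419.10000
D_3 = 191059.06050
D_4 = 220673.21488
Terminal value at year 4: TV = D_4×(1+g_2)/(r−g_2) = 233692.93456/0.066 = 3540802.03872
P_0 = D_1/(1+r)^1 + D_2/(1+r)^2 + D_3/(1+r)^3 + D_4/(1+r)^4 + TV/(1+r)^4
    = 127306.66667 + 130701.51111 + 134186.88474 + 137765.20167 + 2210505.28130 = 2740465.54548

£2740465.55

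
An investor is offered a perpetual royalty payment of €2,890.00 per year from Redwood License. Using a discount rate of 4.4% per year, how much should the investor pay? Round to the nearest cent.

Level perpetuity: PV = C / r = €2,890.00 / 0.044 = €65,681.82

€65681.82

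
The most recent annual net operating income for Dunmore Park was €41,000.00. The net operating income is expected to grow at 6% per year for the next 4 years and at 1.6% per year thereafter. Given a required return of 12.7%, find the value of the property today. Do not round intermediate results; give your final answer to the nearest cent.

D_1 = 43460.00000
D_2 = 46067.60000
D_3 = 48831.65600
D_4 = 51761.55536
Terminal value at year 4: TV = D_4×(1+g_2)/(r−g_2) = 52589.74025/0.111 = 473781.44366
P_0 = D_1/(1+r)^1 + D_2/(1+r)^2 + D_3/(1+r)^3 + D_4/(1+r)^4 + TV/(1+r)^4
    = 38562.55546 + 36270.01667 + 34113.76900 + 32085.70998 + 293685.41745 = 434717.46856

€434717.47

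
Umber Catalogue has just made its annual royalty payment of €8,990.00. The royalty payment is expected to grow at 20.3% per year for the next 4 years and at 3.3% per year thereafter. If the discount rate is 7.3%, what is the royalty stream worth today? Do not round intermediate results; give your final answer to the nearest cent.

D_1 = 10814.97000
D_2 = 13010.40891
D_3 = 15651.52192
D_4 = 18828.78087
Terminal value at year 4: TV = D_4×(1+g_2)/(r−g_2) = 19450.13064/0.04 = 486253.26592
P_0 = D_1/(1+r)^1 + D_2/(1+r)^2 + D_3/(1+r)^3 + D_4/(1+r)^4 + TV/(1+r)^4
    = 10079.18919 + 11300.33979 + 12669.43967 + 14204.41372 + 366828.98439 = 415082.36676

€415082.37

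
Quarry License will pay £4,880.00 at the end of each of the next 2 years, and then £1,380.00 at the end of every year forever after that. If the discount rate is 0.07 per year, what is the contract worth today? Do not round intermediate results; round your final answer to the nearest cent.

PV of 2-year annuity: £4,880.00 × [1 − (1+0.07)^−2] / 0.07 = 8823.12866
Perpetuity value at year 2: £1,380.00 / 0.07 = 19714.28571
PV of perpetuity: 19714.28571 / (1+0.07)^2 = 17219.22064
Total PV = 8823.12866 + 17219.22064 = 26042.34930

£26042.35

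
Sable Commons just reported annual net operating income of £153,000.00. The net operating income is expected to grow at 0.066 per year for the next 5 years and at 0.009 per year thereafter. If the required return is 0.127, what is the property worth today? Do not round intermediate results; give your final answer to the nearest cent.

£1639918.01

D_1 = 163098.00000
D_2 = 173862.46800
D_3 = 185337.39089
D_4 = 197569.65869
D_5 = 210609.25616
Terminal value at year 5: TV = D_5×(1+g_2)/(r−g_2) = 212504.73947/0.118 = 1800887.62259
P_0 = D_1/(1+r)^1 + D_2/(1+r)^2 + D_3/(1+r)^3 + D_4/(1+r)^4 + D_5/(1+r)^5 + TV/(1+r)^5
    = 144718.72227 + 136885.67697 + 129476.60306 + 122468.55267 + 115839.82001 + 990528.63039 = 1639918.00537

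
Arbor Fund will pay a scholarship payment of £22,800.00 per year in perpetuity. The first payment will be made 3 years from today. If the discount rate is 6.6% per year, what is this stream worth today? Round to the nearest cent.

£304002.04

Value at end of year 2: C / r = £22,800.00 / 0.066 = £345,454.5455
Discount to today: PV = £345,454.5455 / (1 + 0.066)^2 = £345,454.5455 / 1.136356 = £304,002.04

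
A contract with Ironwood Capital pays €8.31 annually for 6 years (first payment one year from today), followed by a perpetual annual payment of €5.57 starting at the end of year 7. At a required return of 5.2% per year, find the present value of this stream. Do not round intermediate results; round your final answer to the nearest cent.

€120.93

PV of 6-year annuity: €8.31 × [1 − (1+0.052)^−6] / 0.052 = 41.91056
Perpetuity value at year 6: €5.57 / 0.052 = 107.11538
PV of perpetuity: 107.11538 / (1+0.052)^6 = 79.02371
Total PV = 41.91056 + 79.02371 = 120.93427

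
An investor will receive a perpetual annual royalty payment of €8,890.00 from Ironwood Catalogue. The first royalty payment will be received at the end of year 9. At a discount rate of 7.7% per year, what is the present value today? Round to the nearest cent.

Value at end of year 8: C / r = €8,890.00 / 0.077 = €115,454.5455
Discount to today: PV = €115,454.5455 / (1 + 0.077)^8 = €115,454.5455 / 1.810196 = €63,780.13

€63780.13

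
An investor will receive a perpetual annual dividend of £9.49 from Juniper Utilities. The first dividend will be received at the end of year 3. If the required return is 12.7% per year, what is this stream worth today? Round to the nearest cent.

Value at end of year 2: C / r = £9.49 / 0.127 = £74.7244
Discount to today: PV = £74.7244 / (1 + 0.127)^2 = £74.7244 / 1.270129 = £58.83

£58.83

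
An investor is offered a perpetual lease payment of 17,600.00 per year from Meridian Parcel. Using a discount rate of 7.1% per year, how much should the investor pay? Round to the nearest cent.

247887.32

Level perpetuity: PV = C / r = 17,600.00 / 0.071 = 247,887.32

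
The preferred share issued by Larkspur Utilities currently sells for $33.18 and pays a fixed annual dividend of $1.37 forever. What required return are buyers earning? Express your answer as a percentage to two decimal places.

P = C/r ⇒ r = C/P = $1.37/$33.18 = 0.041290

4.13%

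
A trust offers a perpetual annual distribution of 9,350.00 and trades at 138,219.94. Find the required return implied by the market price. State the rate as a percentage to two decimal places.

6.76%

P = C/r ⇒ r = C/P = 9,350.00/138,219.94 = 0.067646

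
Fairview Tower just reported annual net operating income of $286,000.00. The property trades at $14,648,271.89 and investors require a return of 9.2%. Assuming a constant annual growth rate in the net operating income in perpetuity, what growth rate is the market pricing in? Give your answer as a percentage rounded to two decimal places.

7.11%

P = D₀(1+g)/(r−g) ⇒ P(r−g) = D₀(1+g) ⇒ g(P+D₀) = P·r − D₀
g = (P·r − D₀)/(P + D₀) = ($14,648,271.89×0.092 − $286,000.00) / ($14,648,271.89 + $286,000.00) = 0.071088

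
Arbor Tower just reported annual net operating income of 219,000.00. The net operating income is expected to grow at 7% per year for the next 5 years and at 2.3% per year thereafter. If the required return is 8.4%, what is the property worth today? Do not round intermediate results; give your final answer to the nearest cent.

D_1 = 234330.00000
D_2 = 250733.10000
D_3 = 268284.41700
D_4 = 287064.32619
D_5 = 307158.82902
Terminal value at year 5: TV = D_5×(1+g_2)/(r−g_2) = 314223.48209/0.061 = 5151204.62444
P_0 = D_1/(1+r)^1 + D_2/(1+r)^2 + D_3/(1+r)^3 + D_4/(1+r)^4 + D_5/(1+r)^5 + TV/(1+r)^5
    = 216171.58672 + 213379.70275 + 210623.87634 + 207903.64177 + 205218.53939 + 3441615.83265 = 4494913.17961

4494913.18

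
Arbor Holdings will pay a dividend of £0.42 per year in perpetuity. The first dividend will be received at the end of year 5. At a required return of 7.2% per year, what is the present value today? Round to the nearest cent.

Value at end of year 4: C / r = £0.42 / 0.072 = £5.8333
Discount to today: PV = £5.8333 / (1 + 0.072)^4 = £5.8333 / 1.320624 = £4.42

£4.42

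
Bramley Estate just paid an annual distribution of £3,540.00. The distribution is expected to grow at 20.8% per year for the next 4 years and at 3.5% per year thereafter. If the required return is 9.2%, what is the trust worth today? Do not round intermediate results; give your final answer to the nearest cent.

£114601.59

D_1 = 4276.32000
D_2 = 5165.79456
D_3 = 6240.27983
D_4 = 7538.25803
Terminal value at year 4: TV = D_4×(1+g_2)/(r−g_2) = 7802.09706/0.057 = 136878.89586
P_0 = D_1/(1+r)^1 + D_2/(1+r)^2 + D_3/(1+r)^3 + D_4/(1+r)^4 + TV/(1+r)^4
    = 3916.04396 + 4332.03397 + 4792.21341 + 5301.27637 + 96260.01828 = 114601.58598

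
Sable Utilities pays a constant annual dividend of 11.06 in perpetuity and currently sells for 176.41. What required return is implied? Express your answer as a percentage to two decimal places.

6.27%

P = C/r ⇒ r = C/P = 11.06/176.41 = 0.062695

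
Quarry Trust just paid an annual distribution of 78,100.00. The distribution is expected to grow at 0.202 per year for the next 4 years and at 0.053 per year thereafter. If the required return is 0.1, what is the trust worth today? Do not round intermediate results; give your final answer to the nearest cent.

2886611.88

D_1 = 93876.20000
D_2 = 112839.19240
D_3 = 135632.70926
D_4 = 163030.51654
Terminal value at year 4: TV = D_4×(1+g_2)/(r−g_2) = 171671.13391/0.047 = 3652577.31729
P_0 = D_1/(1+r)^1 + D_2/(1+r)^2 + D_3/(1+r)^3 + D_4/(1+r)^4 + TV/(1+r)^4
    = 85342.00000 + 93255.53091 + 101902.86196 + 111352.03643 + 2494759.45447 = 2886611.88377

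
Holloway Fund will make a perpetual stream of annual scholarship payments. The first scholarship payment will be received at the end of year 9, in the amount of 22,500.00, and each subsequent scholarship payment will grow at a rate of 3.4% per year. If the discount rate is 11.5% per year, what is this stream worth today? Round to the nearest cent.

116278.27

Value at end of year 8: C₁ / (r − g) = 22,500.00 / (0.115 − 0.034) = 277,777.7778
Discount to today: PV = 277,777.7778 / (1 + 0.115)^8 = 277,777.7778 / 2.388905 = 116,278.27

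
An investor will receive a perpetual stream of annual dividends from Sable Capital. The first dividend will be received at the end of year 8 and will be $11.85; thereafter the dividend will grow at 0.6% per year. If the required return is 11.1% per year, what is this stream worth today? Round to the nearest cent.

Value at end of year 7: C₁ / (r − g) = $11.85 / (0.111 − 0.006) = $112.8571
Discount to today: PV = $112.8571 / (1 + 0.111)^7 = $112.8571 / 2.089288 = $54.02

$54.02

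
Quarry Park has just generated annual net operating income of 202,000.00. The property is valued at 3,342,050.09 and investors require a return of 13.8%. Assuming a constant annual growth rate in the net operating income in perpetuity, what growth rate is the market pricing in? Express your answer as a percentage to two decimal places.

P = D₀(1+g)/(r−g) ⇒ P(r−g) = D₀(1+g) ⇒ g(P+D₀) = P·r − D₀
g = (P·r − D₀)/(P + D₀) = (3,342,050.09×0.138 − 202,000.00) / (3,342,050.09 + 202,000.00) = 0.073137

7.31%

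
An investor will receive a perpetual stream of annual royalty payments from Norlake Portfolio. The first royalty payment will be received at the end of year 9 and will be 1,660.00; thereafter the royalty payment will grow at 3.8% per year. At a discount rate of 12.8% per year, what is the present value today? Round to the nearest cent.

Value at end of year 8: C₁ / (r − g) = 1,660.00 / (0.128 − 0.038) = 18,444.4444
Discount to today: PV = 18,444.4444 / (1 + 0.128)^8 = 18,444.4444 / 2.621035 = 7,037.08

7037.08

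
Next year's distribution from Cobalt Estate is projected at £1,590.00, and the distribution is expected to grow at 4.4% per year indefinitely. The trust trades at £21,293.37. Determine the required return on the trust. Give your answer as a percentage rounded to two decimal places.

P = D₁/(r − g) ⇒ r = D₁/P + g = £1,590.0000/£21,293.37 + 0.044 = 0.074671 + 0.044 = 0.118671

11.87%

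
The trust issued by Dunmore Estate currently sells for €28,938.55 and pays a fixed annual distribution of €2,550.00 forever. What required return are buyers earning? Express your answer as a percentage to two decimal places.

8.81%

P = C/r ⇒ r = C/P = €2,550.00/€28,938.55 = 0.088118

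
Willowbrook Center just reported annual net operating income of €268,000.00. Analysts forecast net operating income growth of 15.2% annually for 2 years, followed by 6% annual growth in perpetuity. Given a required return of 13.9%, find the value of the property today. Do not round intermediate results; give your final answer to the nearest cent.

€4223714.07

D_1 = 308736.00000
D_2 = 355663.87200
Terminal value at year 2: TV = D_2×(1+g_2)/(r−g_2) = 377003.70432/0.079 = 4772198.78886
P_0 = D_1/(1+r)^1 + D_2/(1+r)^2 + TV/(1+r)^2
    = 271058.82353 + 274152.55900 + 3678502.69044 = 4223714.07297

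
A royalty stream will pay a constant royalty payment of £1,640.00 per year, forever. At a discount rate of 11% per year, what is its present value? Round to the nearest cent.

£14909.09

Level perpetuity: PV = C / r = £1,640.00 / 0.11 = £14,909.09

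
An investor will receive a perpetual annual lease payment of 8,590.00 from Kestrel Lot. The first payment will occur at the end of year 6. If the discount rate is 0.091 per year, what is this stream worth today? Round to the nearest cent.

Value at end of year 5: C / r = 8,590.00 / 0.091 = 94,395.6044
Discount to today: PV = 94,395.6044 / (1 + 0.091)^5 = 94,395.6044 / 1.545695 = 61,070.01

61070.01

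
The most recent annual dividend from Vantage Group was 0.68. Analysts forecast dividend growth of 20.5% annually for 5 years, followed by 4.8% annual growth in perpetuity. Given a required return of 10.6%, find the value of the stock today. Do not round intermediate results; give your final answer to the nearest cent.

23.29

D_1 = 0.81940
D_2 = 0.98738
D_3 = 1.18979
D_4 = 1.43370
D_5 = 1.72760
Terminal value at year 5: TV = D_5×(1+g_2)/(r−g_2) = 1.81053/0.058 = 31.21601
P_0 = D_1/(1+r)^1 + D_2/(1+r)^2 + D_3/(1+r)^3 + D_4/(1+r)^4 + D_5/(1+r)^5 + TV/(1+r)^5
    = 0.74087 + 0.80718 + 0.87944 + 0.95816 + 1.04392 + 18.86261 = 23.29218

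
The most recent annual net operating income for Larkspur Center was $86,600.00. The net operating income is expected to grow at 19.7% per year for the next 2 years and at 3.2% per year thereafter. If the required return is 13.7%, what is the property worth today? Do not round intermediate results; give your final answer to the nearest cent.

D_1 = 103660.20000
D_2 = 124081.25940
Terminal value at year 2: TV = D_2×(1+g_2)/(r−g_2) = 128051.85970/0.105 = 1219541.52096
P_0 = D_1/(1+r)^1 + D_2/(1+r)^2 + TV/(1+r)^2
    = 91169.92084 + 95980.99846 + 943356.09916 = 1130507.01847

$1130507.02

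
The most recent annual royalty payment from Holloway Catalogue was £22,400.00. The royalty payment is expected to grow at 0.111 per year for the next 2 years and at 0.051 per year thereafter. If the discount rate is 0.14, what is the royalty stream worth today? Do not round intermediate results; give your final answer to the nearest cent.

D_1 = 24886.40000
D_2 = 27648.79040
Terminal value at year 2: TV = D_2×(1+g_2)/(r−g_2) = 29058.87871/0.089 = 326504.25517
P_0 = D_1/(1+r)^1 + D_2/(1+r)^2 + TV/(1+r)^2
    = 21830.17544 + 21274.84641 + 251234.42226 = 294339.44412

£294339.44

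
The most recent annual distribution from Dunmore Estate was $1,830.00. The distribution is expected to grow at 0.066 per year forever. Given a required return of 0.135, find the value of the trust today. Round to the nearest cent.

D₁ = D₀ × (1 + g) = $1,830.00 × 1.066 = $1,950.7800
Growing perpetuity: P = D₁ / (r − g) = $1,950.7800 / (0.135 − 0.066) = $28,272.17

$28272.17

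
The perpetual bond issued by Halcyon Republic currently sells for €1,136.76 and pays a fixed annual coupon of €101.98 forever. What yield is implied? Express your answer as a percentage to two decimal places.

8.97%

P = C/r ⇒ r = C/P = €101.98/€1,136.76 = 0.089711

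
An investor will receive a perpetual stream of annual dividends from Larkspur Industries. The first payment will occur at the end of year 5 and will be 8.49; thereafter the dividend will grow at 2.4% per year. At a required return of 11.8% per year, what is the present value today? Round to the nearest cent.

Value at end of year 4: C₁ / (r − g) = 8.49 / (0.118 − 0.024) = 90.3191
Discount to today: PV = 90.3191 / (1 + 0.118)^4 = 90.3191 / 1.562310 = 57.81

57.81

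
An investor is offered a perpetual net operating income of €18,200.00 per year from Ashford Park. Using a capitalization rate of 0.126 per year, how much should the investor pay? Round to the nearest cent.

€144444.44

Level perpetuity: PV = C / r = €18,200.00 / 0.126 = €144,444.44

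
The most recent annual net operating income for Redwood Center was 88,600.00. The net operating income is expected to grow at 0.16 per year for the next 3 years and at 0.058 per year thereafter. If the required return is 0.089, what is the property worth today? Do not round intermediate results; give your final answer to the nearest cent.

D_1 = 102776.00000
D_2 = 119220.16000
D_3 = 138295.38560
Terminal value at year 3: TV = D_3×(1+g_2)/(r−g_2) = 146316.51796/0.031 = 4719887.67628
P_0 = D_1/(1+r)^1 + D_2/(1+r)^2 + D_3/(1+r)^3 + TV/(1+r)^3
    = 94376.49219 + 100529.59683 + 107083.86806 + 3654668.78744 = 3956658.74453

3956658.74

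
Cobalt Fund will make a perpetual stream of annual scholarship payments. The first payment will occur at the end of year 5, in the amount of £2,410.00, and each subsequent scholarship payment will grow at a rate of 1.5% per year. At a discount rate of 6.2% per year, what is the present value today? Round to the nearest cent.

Value at end of year 4: C₁ / (r − g) = £2,410.00 / (0.062 − 0.015) = £51,276.5957
Discount to today: PV = £51,276.5957 / (1 + 0.062)^4 = £51,276.5957 / 1.272032 = £40,310.77

£40310.77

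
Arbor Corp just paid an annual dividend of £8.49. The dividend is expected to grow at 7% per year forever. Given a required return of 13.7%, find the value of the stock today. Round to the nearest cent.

D₁ = D₀ × (1 + g) = £8.49 × 1.07 = £9.0843
Growing perpetuity: P = D₁ / (r − g) = £9.0843 / (0.137 − 0.07) = £135.59

£135.59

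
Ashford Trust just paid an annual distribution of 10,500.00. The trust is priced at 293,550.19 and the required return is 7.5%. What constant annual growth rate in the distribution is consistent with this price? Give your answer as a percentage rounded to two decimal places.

P = D₀(1+g)/(r−g) ⇒ P(r−g) = D₀(1+g) ⇒ g(P+D₀) = P·r − D₀
g = (P·r − D₀)/(P + D₀) = (293,550.19×0.075 − 10,500.00) / (293,550.19 + 10,500.00) = 0.037876

3.79%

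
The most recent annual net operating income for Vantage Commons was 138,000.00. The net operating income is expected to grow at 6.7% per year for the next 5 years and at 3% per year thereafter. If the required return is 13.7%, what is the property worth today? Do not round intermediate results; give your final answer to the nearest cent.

D_1 = 147246.00000
D_2 = 157111.48200
D_3 = 167637.95129
D_4 = 178869.69403
D_5 = 190853.96353
Terminal value at year 5: TV = D_5×(1+g_2)/(r−g_2) = 196579.58244/0.107 = 1837192.35922
P_0 = D_1/(1+r)^1 + D_2/(1+r)^2 + D_3/(1+r)^3 + D_4/(1+r)^4 + D_5/(1+r)^5 + TV/(1+r)^5
    = 129503.95778 + 121530.97885 + 114048.86054 + 107027.38276 + 100438.18593 + 966834.87392 = 1539384.23979

1539384.24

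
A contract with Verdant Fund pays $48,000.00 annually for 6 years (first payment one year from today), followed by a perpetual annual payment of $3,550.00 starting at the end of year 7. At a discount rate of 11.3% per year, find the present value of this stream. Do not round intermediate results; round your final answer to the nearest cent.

PV of 6-year annuity: $48,000.00 × [1 − (1+0.113)^−6] / 0.113 = 201322.87039
Perpetuity value at year 6: $3,550.00 / 0.113 = 31415.92920
PV of perpetuity: 31415.92920 / (1+0.113)^6 = 16526.42525
Total PV = 201322.87039 + 16526.42525 = 217849.29563

$217849.30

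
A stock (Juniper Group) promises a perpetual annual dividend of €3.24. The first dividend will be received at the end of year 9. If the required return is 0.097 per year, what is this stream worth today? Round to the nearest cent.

€15.93

Value at end of year 8: C / r = €3.24 / 0.097 = €33.4021
Discount to today: PV = €33.4021 / (1 + 0.097)^8 = €33.4021 / 2.097264 = €15.93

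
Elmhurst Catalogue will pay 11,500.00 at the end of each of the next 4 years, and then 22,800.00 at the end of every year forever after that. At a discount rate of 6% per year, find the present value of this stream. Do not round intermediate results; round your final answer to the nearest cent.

PV of 4-year annuity: 11,500.00 × [1 − (1+0.06)^−4] / 0.06 = 39848.71455
Perpetuity value at year 4: 22,800.00 / 0.06 = 380000.00000
PV of perpetuity: 380000.00000 / (1+0.06)^4 = 300995.59203
Total PV = 39848.71455 + 300995.59203 = 340844.30658

340844.31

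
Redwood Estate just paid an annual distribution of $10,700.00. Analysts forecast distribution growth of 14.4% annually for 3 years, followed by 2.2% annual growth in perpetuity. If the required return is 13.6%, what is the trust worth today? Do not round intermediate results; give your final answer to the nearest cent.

D_1 = 12240.80000
D_2 = 14003.47520
D_3 = 16019.97563
Terminal value at year 3: TV = D_3×(1+g_2)/(r−g_2) = 16372.41509/0.114 = 143617.67625
P_0 = D_1/(1+r)^1 + D_2/(1+r)^2 + D_3/(1+r)^3 + TV/(1+r)^3
    = 10775.35211 + 10851.23487 + 10927.65202 + 97965.44180 = 130519.68081

$130519.68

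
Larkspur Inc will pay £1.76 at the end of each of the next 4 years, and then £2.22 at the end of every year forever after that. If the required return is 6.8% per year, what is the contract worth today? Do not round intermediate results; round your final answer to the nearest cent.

PV of 4-year annuity: £1.76 × [1 − (1+0.068)^−4] / 0.068 = 5.98851
Perpetuity value at year 4: £2.22 / 0.068 = 32.64706
PV of perpetuity: 32.64706 / (1+0.068)^4 = 25.09337
Total PV = 5.98851 + 25.09337 = 31.08188

£31.08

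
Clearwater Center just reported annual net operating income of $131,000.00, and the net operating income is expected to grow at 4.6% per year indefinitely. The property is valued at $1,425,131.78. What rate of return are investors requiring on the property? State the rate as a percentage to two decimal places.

D₁ = $131,000.00 × 1.046 = $137,026.0000
P = D₁/(r − g) ⇒ r = D₁/P + g = $137,026.0000/$1,425,131.78 + 0.046 = 0.096150 + 0.046 = 0.142150

14.21%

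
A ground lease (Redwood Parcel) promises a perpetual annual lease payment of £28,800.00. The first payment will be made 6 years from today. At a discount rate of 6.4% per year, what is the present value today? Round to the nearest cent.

Value at end of year 5: C / r = £28,800.00 / 0.064 = £450,000.0000
Discount to today: PV = £450,000.0000 / (1 + 0.064)^5 = £450,000.0000 / 1.363666 = £329,992.73

£329992.73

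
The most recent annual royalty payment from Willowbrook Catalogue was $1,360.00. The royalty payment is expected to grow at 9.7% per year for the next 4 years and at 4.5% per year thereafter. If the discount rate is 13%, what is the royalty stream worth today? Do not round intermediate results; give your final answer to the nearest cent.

$19905.03

D_1 = 1491.92000
D_2 = 1636.63624
D_3 = 1795.38996
D_4 = 1969.54278
Terminal value at year 4: TV = D_4×(1+g_2)/(r−g_2) = 2058.17221/0.085 = 24213.79066
P_0 = D_1/(1+r)^1 + D_2/(1+r)^2 + D_3/(1+r)^3 + D_4/(1+r)^4 + TV/(1+r)^4
    = 1320.28319 + 1281.72624 + 1244.29530 + 1207.95747 + 14850.77128 = 19905.03348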